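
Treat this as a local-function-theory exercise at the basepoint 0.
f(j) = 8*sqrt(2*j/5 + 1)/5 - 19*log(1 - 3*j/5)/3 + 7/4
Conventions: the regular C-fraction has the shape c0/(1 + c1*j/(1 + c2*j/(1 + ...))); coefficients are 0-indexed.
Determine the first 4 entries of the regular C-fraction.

The regular C-fraction coefficients are [67/20, -412/335, 66313/69010, 2836713/68302390].

Taylor coefficients (expand at 0): a_0 = 67/20, a_1 = 103/25, a_2 = 277/250, a_3 = 289/625.
c0 = a_0 = 67/20. Peel one level at a time: if S = 1 + c*j/S' with S'(0) = 1, then c is the j-coefficient of S and S' = c*j/(S - 1).
S_1 = c0/f = 1 + (-412/335)*j + (132626/112225)*j^2 + ...; c1 = -412/335.
S_2 = c1*j/(S_1 - 1) = 1 + (66313/69010)*j + (-42339/1060900)*j^2 + ...; c2 = 66313/69010.
S_3 = c2*j/(S_2 - 1) = 1 + (2836713/68302390)*j + ...; c3 = 2836713/68302390.


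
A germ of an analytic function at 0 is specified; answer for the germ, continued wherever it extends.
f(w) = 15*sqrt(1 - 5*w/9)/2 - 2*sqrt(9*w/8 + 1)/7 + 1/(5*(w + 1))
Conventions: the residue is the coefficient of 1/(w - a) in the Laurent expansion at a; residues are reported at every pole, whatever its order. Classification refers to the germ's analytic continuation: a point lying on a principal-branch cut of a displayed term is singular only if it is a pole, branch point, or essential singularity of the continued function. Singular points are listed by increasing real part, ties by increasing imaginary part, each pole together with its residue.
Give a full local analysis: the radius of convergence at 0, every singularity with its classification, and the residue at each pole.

Denominator factor (w + 1): pole of order 1 at -1, modulus 1.
Branch term (15/2)*sqrt(1 - w/(9/5)): its argument vanishes at w = 9/5, a square-root branch point, modulus 9/5.
Branch term (-2/7)*sqrt(1 - w/(-8/9)): its argument vanishes at w = -8/9, a square-root branch point, modulus 8/9.
The radius of convergence is the smallest modulus among the singular points: 8/9.
The branch terms are analytic at -1 and contribute nothing to the residue; only the rational part matters.
At the order-1 pole -1 set g(w) = (w - (-1))*(rational part) = 1/5.
Simple pole: residue = g(a) at a = -1, which is 1/5.
List the singular points by increasing real part (a conjugate pair: the negative imaginary part first).

Radius of convergence at 0: 8/9.
At -1: a pole of order 1; residue 1/5.
At -8/9: an algebraic (square-root) branch point.
At 9/5: an algebraic (square-root) branch point.


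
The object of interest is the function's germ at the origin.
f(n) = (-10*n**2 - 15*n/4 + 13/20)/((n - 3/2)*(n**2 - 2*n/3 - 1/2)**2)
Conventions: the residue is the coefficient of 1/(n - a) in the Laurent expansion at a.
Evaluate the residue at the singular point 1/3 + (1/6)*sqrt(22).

The factor n**2 - 2*n/3 - 1/2 splits as (n - a)(n - a') with a = 1/3 + (1/6)*sqrt(22), a' = 1/3 - (1/6)*sqrt(22). At the order-2 pole a set g(n) = (n - a)^2*f(n) = [(-10*n**2 - 15*n/4 + 13/20)/(n - 3/2)] / (n - a')^2.
Order-2 pole: residue = g'(a); g'(1/3 + (1/6)*sqrt(22)) = 1099/45 + (10823/1980)*sqrt(22), so the residue is 1099/45 + (10823/1980)*sqrt(22).

The residue is 1099/45 + (10823/1980)*sqrt(22).


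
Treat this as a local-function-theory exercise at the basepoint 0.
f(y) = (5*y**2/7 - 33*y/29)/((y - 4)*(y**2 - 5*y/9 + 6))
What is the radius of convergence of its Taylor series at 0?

The radius of convergence is sqrt(6).

Denominator factor (y**2 - 5*y/9 + 6): discriminant -1919/81, complex-conjugate roots (5/18) + ((1/18)*sqrt(1919))*i and (5/18) - ((1/18)*sqrt(1919))*i; poles of order 1, moduli sqrt(6) and sqrt(6).
Denominator factor (y - 4): pole of order 1 at 4, modulus 4.
The radius of convergence is the smallest modulus among the singular points: sqrt(6).


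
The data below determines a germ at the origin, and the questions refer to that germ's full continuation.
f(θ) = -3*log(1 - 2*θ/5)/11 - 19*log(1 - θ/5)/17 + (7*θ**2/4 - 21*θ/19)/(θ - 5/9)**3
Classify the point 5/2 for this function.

The point is a logarithmic branch point.

The term (-3/11)*log(1 - θ/(5/2)) has argument 1 - 5/2/(5/2) = 0 at 5/2: a logarithmic (infinitely-sheeted) branch point; the remaining terms are analytic or single-valued there.


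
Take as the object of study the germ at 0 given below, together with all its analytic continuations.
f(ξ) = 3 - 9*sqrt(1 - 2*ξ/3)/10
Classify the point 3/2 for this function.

The point is an algebraic (square-root) branch point.

The term (-9/10)*sqrt(1 - ξ/(3/2)) has argument 1 - 3/2/(3/2) = 0 at 3/2: a square-root (algebraic, two-sheeted) branch point; the remaining terms are analytic or single-valued there.


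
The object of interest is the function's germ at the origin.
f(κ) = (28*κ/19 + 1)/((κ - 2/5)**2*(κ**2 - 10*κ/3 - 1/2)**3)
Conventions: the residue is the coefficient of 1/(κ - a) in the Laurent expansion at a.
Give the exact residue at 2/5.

The residue is 92475000000/75413394019.

At the order-2 pole 2/5 set g(κ) = (κ - (2/5))^2*f(κ) = (28*κ/19 + 1)/(κ**2 - 10*κ/3 - 1/2)**3.
Order-2 pole: residue = g'(a); g'(2/5) = 92475000000/75413394019, so the residue is 92475000000/75413394019.


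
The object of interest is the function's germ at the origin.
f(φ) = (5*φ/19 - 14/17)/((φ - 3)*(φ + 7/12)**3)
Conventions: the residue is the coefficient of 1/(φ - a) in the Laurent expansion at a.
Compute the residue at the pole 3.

At the order-1 pole 3 set g(φ) = (φ - (3))*f(φ) = (5*φ/19 - 14/17)/(φ + 7/12)**3.
Simple pole: residue = g(a) at a = 3, which is -19008/25680761.

The residue is -19008/25680761.


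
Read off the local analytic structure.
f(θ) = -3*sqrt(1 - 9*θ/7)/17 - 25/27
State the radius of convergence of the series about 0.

The radius of convergence is 7/9.

Branch term (-3/17)*sqrt(1 - θ/(7/9)): its argument vanishes at θ = 7/9, a square-root branch point, modulus 7/9.
The radius of convergence is the smallest modulus among the singular points: 7/9.


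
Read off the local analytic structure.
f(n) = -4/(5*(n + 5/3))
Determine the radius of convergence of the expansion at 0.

Denominator factor (n + 5/3): pole of order 1 at -5/3, modulus 5/3.
The radius of convergence is the smallest modulus among the singular points: 5/3.

The radius of convergence is 5/3.


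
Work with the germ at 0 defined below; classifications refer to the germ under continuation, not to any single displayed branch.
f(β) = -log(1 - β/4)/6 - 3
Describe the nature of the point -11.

The point is a regular point.

There is no denominator, hence no pole anywhere.
Branch term log(1 - β/(4)): argument at -11 is 15/4, nonzero, so -11 is not its branch point (a point on a principal cut is still regular for the continued germ).
So the germ continues analytically to -11.


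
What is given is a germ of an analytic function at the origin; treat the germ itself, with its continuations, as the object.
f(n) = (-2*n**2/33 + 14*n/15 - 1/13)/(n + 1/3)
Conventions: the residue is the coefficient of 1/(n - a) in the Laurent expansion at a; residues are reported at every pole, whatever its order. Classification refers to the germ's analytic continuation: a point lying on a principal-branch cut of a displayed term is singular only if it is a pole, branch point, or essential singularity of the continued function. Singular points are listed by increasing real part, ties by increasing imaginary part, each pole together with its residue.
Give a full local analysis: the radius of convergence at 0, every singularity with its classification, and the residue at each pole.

Denominator factor (n + 1/3): pole of order 1 at -1/3, modulus 1/3.
The radius of convergence is the smallest modulus among the singular points: 1/3.
At the order-1 pole -1/3 set g(n) = (n - (-1/3))*f(n) = -2*n**2/33 + 14*n/15 - 1/13.
Simple pole: residue = g(a) at a = -1/3, which is -7621/19305.

Radius of convergence at 0: 1/3.
At -1/3: a pole of order 1; residue -7621/19305.


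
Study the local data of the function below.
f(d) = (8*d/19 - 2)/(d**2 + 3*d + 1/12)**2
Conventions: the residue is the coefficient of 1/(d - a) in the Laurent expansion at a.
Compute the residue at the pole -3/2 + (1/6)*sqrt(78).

The factor d**2 + 3*d + 1/12 splits as (d - a)(d - a') with a = -3/2 + (1/6)*sqrt(78), a' = -3/2 - (1/6)*sqrt(78). At the order-2 pole a set g(d) = (d - a)^2*f(d) = [8*d/19 - 2] / (d - a')^2.
Order-2 pole: residue = g'(a); g'(-3/2 + (1/6)*sqrt(78)) = (75/3211)*sqrt(78), so the residue is (75/3211)*sqrt(78).

The residue is (75/3211)*sqrt(78).


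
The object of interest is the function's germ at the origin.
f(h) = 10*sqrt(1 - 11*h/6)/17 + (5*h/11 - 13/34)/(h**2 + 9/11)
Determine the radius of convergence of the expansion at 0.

The radius of convergence is 6/11.

Denominator factor (h**2 + 9/11): discriminant -36/11, complex-conjugate roots ((3/11)*sqrt(11))*i and -((3/11)*sqrt(11))*i; poles of order 1, moduli (3/11)*sqrt(11) and (3/11)*sqrt(11).
Branch term (10/17)*sqrt(1 - h/(6/11)): its argument vanishes at h = 6/11, a square-root branch point, modulus 6/11.
The radius of convergence is the smallest modulus among the singular points: 6/11.


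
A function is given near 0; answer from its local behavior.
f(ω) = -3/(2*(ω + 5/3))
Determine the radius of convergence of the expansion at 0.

The radius of convergence is 5/3.

Denominator factor (ω + 5/3): pole of order 1 at -5/3, modulus 5/3.
The radius of convergence is the smallest modulus among the singular points: 5/3.


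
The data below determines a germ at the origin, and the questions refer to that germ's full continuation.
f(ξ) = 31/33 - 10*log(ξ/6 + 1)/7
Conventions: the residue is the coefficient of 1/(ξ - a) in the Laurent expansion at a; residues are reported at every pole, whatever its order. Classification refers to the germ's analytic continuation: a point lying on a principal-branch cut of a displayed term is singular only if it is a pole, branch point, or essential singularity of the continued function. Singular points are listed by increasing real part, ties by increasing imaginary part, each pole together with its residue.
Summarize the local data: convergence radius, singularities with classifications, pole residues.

Branch term (-10/7)*log(1 - ξ/(-6)): its argument vanishes at ξ = -6, a logarithmic branch point, modulus 6.
The radius of convergence is the smallest modulus among the singular points: 6.

Radius of convergence at 0: 6.
At -6: a logarithmic branch point.


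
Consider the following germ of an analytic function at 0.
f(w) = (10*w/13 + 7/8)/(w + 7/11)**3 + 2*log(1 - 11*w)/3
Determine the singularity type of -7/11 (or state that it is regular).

The denominator factor w + 7/11 vanishes at -7/11 and appears to the power 3; the numerator there equals 441/1144, nonzero, and no other factor vanishes.
The branch terms are analytic at this point.
Hence a pole whose order is the multiplicity, 3.

The point is a pole of order 3.


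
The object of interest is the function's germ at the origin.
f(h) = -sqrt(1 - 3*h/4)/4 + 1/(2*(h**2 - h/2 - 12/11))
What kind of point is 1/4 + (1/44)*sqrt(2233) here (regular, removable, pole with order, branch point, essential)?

The denominator factor h**2 - h/2 - 12/11 vanishes at 1/4 + (1/44)*sqrt(2233) and appears to the power 1; the numerator there equals 1/2, nonzero, and no other factor vanishes.
The branch terms are analytic at this point.
Hence a pole whose order is the multiplicity, 1.

The point is a pole of order 1.


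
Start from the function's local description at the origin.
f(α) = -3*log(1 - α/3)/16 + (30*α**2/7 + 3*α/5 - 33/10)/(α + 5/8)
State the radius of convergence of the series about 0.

Denominator factor (α + 5/8): pole of order 1 at -5/8, modulus 5/8.
Branch term (-3/16)*log(1 - α/(3)): its argument vanishes at α = 3, a logarithmic branch point, modulus 3.
The radius of convergence is the smallest modulus among the singular points: 5/8.

The radius of convergence is 5/8.


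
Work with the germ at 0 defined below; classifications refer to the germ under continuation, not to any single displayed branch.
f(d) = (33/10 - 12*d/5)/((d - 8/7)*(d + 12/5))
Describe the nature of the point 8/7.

The point is a pole of order 1.

The denominator factor d - 8/7 vanishes at 8/7 and appears to the power 1; the numerator there equals 39/70, nonzero, and no other factor vanishes.
Hence a pole whose order is the multiplicity, 1.


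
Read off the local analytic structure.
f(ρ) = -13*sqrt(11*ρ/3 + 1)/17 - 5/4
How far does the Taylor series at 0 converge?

Branch term (-13/17)*sqrt(1 - ρ/(-3/11)): its argument vanishes at ρ = -3/11, a square-root branch point, modulus 3/11.
The radius of convergence is the smallest modulus among the singular points: 3/11.

The radius of convergence is 3/11.


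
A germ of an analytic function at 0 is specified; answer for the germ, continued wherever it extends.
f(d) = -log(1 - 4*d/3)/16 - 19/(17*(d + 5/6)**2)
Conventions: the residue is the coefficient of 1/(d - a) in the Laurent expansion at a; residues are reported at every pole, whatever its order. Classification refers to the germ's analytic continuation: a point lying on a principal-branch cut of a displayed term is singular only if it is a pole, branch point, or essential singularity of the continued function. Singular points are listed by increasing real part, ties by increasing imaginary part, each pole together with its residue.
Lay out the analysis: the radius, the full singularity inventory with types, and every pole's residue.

Denominator factor (d + 5/6)^2: pole of order 2 at -5/6, modulus 5/6.
Branch term (-1/16)*log(1 - d/(3/4)): its argument vanishes at d = 3/4, a logarithmic branch point, modulus 3/4.
The radius of convergence is the smallest modulus among the singular points: 3/4.
The branch term is analytic at -5/6 and contributes nothing to the residue; only the rational part matters.
At the order-2 pole -5/6 set g(d) = (d - (-5/6))^2*(rational part) = -19/17.
Order-2 pole: residue = g'(a); g'(-5/6) = 0, so the residue is 0.
List the singular points by increasing real part (a conjugate pair: the negative imaginary part first).

Radius of convergence at 0: 3/4.
At -5/6: a pole of order 2; residue 0.
At 3/4: a logarithmic branch point.


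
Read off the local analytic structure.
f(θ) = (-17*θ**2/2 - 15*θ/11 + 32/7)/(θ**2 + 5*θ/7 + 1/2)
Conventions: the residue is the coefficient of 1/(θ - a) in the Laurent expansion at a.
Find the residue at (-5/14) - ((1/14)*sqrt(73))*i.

The factor θ**2 + 5*θ/7 + 1/2 splits as (θ - a)(θ - a') with a = (-5/14) - ((1/14)*sqrt(73))*i, a' = (-5/14) + ((1/14)*sqrt(73))*i. At the order-1 pole a set g(θ) = (θ - a)*f(θ) = [-17*θ**2/2 - 15*θ/11 + 32/7] / (θ - a').
Simple pole: residue = g(a) at a = (-5/14) - ((1/14)*sqrt(73))*i, which is (725/308) + ((7697/11242)*sqrt(73))*i.

The residue is (725/308) + ((7697/11242)*sqrt(73))*i.


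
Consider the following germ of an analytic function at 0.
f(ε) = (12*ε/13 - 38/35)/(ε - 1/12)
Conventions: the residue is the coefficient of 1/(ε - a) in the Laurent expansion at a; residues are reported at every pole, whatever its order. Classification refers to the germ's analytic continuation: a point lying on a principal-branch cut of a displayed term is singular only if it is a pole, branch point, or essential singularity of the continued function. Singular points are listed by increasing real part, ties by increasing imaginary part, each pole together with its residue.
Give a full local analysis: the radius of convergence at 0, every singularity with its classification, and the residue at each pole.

Radius of convergence at 0: 1/12.
At 1/12: a pole of order 1; residue -459/455.

Denominator factor (ε - 1/12): pole of order 1 at 1/12, modulus 1/12.
The radius of convergence is the smallest modulus among the singular points: 1/12.
At the order-1 pole 1/12 set g(ε) = (ε - (1/12))*f(ε) = 12*ε/13 - 38/35.
Simple pole: residue = g(a) at a = 1/12, which is -459/455.


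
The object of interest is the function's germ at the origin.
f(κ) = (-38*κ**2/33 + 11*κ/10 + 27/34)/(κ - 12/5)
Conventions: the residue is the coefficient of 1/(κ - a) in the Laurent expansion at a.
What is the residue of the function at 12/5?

The residue is -29907/9350.

At the order-1 pole 12/5 set g(κ) = (κ - (12/5))*f(κ) = -38*κ**2/33 + 11*κ/10 + 27/34.
Simple pole: residue = g(a) at a = 12/5, which is -29907/9350.


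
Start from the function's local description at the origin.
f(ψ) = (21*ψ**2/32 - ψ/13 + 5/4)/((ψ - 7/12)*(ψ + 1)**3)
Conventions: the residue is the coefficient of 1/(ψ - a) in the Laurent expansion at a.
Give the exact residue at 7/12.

At the order-1 pole 7/12 set g(ψ) = (ψ - (7/12))*f(ψ) = (21*ψ**2/32 - ψ/13 + 5/4)/(ψ + 1)**3.
Simple pole: residue = g(a) at a = 7/12, which is 256707/713336.

The residue is 256707/713336.


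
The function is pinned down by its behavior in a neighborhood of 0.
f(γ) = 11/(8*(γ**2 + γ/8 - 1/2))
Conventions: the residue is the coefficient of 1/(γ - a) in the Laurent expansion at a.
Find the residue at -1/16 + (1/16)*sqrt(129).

The factor γ**2 + γ/8 - 1/2 splits as (γ - a)(γ - a') with a = -1/16 + (1/16)*sqrt(129), a' = -1/16 - (1/16)*sqrt(129). At the order-1 pole a set g(γ) = (γ - a)*f(γ) = [11/8] / (γ - a').
Simple pole: residue = g(a) at a = -1/16 + (1/16)*sqrt(129), which is (11/129)*sqrt(129).

The residue is (11/129)*sqrt(129).


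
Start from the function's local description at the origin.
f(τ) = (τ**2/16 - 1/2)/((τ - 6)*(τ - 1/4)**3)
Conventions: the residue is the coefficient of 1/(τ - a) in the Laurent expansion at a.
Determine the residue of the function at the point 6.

The residue is 112/12167.

At the order-1 pole 6 set g(τ) = (τ - (6))*f(τ) = (τ**2/16 - 1/2)/(τ - 1/4)**3.
Simple pole: residue = g(a) at a = 6, which is 112/12167.


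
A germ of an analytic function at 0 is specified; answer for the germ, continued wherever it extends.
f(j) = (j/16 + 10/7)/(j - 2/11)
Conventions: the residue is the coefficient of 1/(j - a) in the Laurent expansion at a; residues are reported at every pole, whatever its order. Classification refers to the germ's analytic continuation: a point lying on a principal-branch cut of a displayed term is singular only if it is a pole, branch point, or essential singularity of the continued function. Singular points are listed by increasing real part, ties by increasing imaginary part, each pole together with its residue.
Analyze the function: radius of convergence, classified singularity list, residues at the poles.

Denominator factor (j - 2/11): pole of order 1 at 2/11, modulus 2/11.
The radius of convergence is the smallest modulus among the singular points: 2/11.
At the order-1 pole 2/11 set g(j) = (j - (2/11))*f(j) = j/16 + 10/7.
Simple pole: residue = g(a) at a = 2/11, which is 887/616.

Radius of convergence at 0: 2/11.
At 2/11: a pole of order 1; residue 887/616.


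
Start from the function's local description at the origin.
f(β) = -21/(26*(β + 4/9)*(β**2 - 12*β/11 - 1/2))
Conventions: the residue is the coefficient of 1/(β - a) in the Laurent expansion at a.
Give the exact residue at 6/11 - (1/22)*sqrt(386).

The residue is 18711/8450 + (101871/815425)*sqrt(386).

The factor β**2 - 12*β/11 - 1/2 splits as (β - a)(β - a') with a = 6/11 - (1/22)*sqrt(386), a' = 6/11 + (1/22)*sqrt(386). At the order-1 pole a set g(β) = (β - a)*f(β) = [-21/(26*(β + 4/9))] / (β - a').
Simple pole: residue = g(a) at a = 6/11 - (1/22)*sqrt(386), which is 18711/8450 + (101871/815425)*sqrt(386).


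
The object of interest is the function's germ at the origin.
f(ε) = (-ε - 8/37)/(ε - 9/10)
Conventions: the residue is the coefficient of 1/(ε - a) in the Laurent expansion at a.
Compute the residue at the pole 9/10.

The residue is -413/370.

At the order-1 pole 9/10 set g(ε) = (ε - (9/10))*f(ε) = -ε - 8/37.
Simple pole: residue = g(a) at a = 9/10, which is -413/370.


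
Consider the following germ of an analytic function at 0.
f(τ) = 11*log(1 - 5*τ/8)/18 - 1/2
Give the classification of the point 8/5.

The point is a logarithmic branch point.

The term (11/18)*log(1 - τ/(8/5)) has argument 1 - 8/5/(8/5) = 0 at 8/5: a logarithmic (infinitely-sheeted) branch point; the remaining terms are analytic or single-valued there.


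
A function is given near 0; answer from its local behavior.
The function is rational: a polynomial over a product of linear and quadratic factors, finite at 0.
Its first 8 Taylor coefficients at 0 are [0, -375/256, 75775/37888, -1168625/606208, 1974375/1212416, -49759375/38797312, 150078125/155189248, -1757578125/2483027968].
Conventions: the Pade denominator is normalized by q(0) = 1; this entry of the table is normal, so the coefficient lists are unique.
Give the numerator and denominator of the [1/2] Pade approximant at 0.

Taylor coefficients needed (read off): a_0 = 0, a_1 = -375/256, a_2 = 75775/37888, a_3 = -1168625/606208.
Write the denominator as Q(κ) = 1 + q1*κ + q2*κ^2. Requiring Q*f - P = O(κ^4) with deg P <= 1 kills the coefficients of κ^2..κ^3 in Q*f:
  κ^2: a_2 + q1*a_1 + q2*a_0 = 0, i.e. 75775/37888 + (-375/256)*q1 + (0)*q2 = 0.
  κ^3: a_3 + q1*a_2 + q2*a_1 = 0, i.e. -1168625/606208 + (75775/37888)*q1 + (-375/256)*q2 = 0.
Solving this linear system: q1 = 3031/2220, q2 = 10804369/19713600.
The numerator is Q*f truncated at degree 1: P0 = a_0 = 0; P1 = a_1 + q1*a_0 = -375/256.

The Pade approximant has numerator coefficients [0, -375/256]; denominator coefficients [1, 3031/2220, 10804369/19713600].


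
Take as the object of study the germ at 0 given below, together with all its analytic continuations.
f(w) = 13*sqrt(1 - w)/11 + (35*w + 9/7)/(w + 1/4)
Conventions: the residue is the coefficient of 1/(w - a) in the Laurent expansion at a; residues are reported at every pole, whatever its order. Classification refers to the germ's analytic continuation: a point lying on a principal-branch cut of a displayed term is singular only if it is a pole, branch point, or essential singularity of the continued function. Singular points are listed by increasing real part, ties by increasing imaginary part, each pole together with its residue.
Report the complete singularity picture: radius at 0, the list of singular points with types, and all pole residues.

Denominator factor (w + 1/4): pole of order 1 at -1/4, modulus 1/4.
Branch term (13/11)*sqrt(1 - w/(1)): its argument vanishes at w = 1, a square-root branch point, modulus 1.
The radius of convergence is the smallest modulus among the singular points: 1/4.
The branch term is analytic at -1/4 and contributes nothing to the residue; only the rational part matters.
At the order-1 pole -1/4 set g(w) = (w - (-1/4))*(rational part) = 35*w + 9/7.
Simple pole: residue = g(a) at a = -1/4, which is -209/28.
List the singular points by increasing real part (a conjugate pair: the negative imaginary part first).

Radius of convergence at 0: 1/4.
At -1/4: a pole of order 1; residue -209/28.
At 1: an algebraic (square-root) branch point.


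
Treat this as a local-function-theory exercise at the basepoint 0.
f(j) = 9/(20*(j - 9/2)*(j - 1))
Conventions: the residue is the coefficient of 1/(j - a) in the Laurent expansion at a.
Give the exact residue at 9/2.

At the order-1 pole 9/2 set g(j) = (j - (9/2))*f(j) = 9/(20*(j - 1)).
Simple pole: residue = g(a) at a = 9/2, which is 9/70.

The residue is 9/70.


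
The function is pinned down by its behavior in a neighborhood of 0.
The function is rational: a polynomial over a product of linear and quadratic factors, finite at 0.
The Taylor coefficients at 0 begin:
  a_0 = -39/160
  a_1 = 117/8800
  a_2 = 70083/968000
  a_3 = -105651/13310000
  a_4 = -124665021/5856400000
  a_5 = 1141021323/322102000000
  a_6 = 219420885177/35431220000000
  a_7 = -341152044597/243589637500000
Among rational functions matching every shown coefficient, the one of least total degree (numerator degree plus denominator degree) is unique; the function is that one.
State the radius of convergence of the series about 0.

The radius of convergence is (1/3)*sqrt(30).

No rational of total degree below 2 reproduces all 8 coefficients; solving the [0/2] Pade equations on them gives f(ρ) = -13/(16*(ρ**2 + 2*ρ/11 + 10/3)), whose expansion matches every shown term.
Denominator factor (ρ**2 + 2*ρ/11 + 10/3): discriminant -4828/363, complex-conjugate roots (-1/11) + ((1/33)*sqrt(3621))*i and (-1/11) - ((1/33)*sqrt(3621))*i; poles of order 1, moduli (1/3)*sqrt(30) and (1/3)*sqrt(30).
The radius of convergence is the smallest modulus among the singular points: (1/3)*sqrt(30).


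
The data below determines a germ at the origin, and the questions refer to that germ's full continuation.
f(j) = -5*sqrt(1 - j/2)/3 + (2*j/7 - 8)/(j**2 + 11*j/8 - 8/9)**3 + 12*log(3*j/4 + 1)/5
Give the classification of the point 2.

The term (-5/3)*sqrt(1 - j/(2)) has argument 1 - 2/(2) = 0 at 2: a square-root (algebraic, two-sheeted) branch point; the remaining terms are analytic or single-valued there.

The point is an algebraic (square-root) branch point.


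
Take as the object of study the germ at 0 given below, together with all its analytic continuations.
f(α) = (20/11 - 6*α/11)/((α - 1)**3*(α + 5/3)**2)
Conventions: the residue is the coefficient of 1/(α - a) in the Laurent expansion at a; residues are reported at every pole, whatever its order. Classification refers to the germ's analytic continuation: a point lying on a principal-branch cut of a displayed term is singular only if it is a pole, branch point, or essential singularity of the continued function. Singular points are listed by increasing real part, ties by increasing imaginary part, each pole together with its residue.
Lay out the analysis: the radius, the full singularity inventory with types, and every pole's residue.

Denominator factor (α + 5/3)^2: pole of order 2 at -5/3, modulus 5/3.
Denominator factor (α - 1)^3: pole of order 3 at 1, modulus 1.
The radius of convergence is the smallest modulus among the singular points: 1.
At the order-2 pole -5/3 set g(α) = (α - (-5/3))^2*f(α) = (20/11 - 6*α/11)/(α - 1)**3.
Order-2 pole: residue = g'(a); g'(-5/3) = -2997/22528, so the residue is -2997/22528.
At the order-3 pole 1 set g(α) = (α - (1))^3*f(α) = (20/11 - 6*α/11)/(α + 5/3)**2.
Order-3 pole: residue = g''(a)/2; g''(1) = 2997/11264, so the residue is 2997/22528.
List the singular points by increasing real part (a conjugate pair: the negative imaginary part first).

Radius of convergence at 0: 1.
At -5/3: a pole of order 2; residue -2997/22528.
At 1: a pole of order 3; residue 2997/22528.


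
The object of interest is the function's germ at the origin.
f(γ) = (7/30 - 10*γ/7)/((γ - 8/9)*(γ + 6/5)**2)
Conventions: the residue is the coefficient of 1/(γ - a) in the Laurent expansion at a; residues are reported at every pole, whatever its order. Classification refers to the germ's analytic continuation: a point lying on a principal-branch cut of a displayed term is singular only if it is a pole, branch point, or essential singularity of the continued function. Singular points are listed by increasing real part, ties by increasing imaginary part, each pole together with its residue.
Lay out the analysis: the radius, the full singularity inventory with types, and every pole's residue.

Denominator factor (γ - 8/9): pole of order 1 at 8/9, modulus 8/9.
Denominator factor (γ + 6/5)^2: pole of order 2 at -6/5, modulus 6/5.
The radius of convergence is the smallest modulus among the singular points: 8/9.
At the order-2 pole -6/5 set g(γ) = (γ - (-6/5))^2*f(γ) = (7/30 - 10*γ/7)/(γ - 8/9).
Order-2 pole: residue = g'(a); g'(-6/5) = 29385/123704, so the residue is 29385/123704.
At the order-1 pole 8/9 set g(γ) = (γ - (8/9))*f(γ) = (7/30 - 10*γ/7)/(γ + 6/5)**2.
Simple pole: residue = g(a) at a = 8/9, which is -29385/123704.
List the singular points by increasing real part (a conjugate pair: the negative imaginary part first).

Radius of convergence at 0: 8/9.
At -6/5: a pole of order 2; residue 29385/123704.
At 8/9: a pole of order 1; residue -29385/123704.


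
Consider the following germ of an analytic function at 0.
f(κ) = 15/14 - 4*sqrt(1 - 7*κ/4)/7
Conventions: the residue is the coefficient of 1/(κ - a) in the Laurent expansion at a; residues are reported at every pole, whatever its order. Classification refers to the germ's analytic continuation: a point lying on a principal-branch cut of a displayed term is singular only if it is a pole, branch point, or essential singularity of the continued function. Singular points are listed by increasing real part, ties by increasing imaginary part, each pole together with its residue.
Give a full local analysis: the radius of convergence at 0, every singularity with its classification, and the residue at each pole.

Radius of convergence at 0: 4/7.
At 4/7: an algebraic (square-root) branch point.

Branch term (-4/7)*sqrt(1 - κ/(4/7)): its argument vanishes at κ = 4/7, a square-root branch point, modulus 4/7.
The radius of convergence is the smallest modulus among the singular points: 4/7.


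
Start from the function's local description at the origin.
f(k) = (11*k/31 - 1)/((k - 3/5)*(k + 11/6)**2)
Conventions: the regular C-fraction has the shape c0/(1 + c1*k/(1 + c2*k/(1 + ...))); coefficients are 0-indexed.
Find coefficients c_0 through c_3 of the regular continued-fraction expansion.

Taylor coefficients (expand at 0): a_0 = 60/121, a_1 = 4520/41261, a_2 = 1112600/1361613, a_3 = 39672920/44933229.
c0 = a_0 = 60/121. Peel one level at a time: if S = 1 + c*k/S' with S'(0) = 1, then c is the k-coefficient of S and S' = c*k/(S - 1).
S_1 = c0/f = 1 + (-226/1023)*k + (-557818/348843)*k^2 + ...; c1 = -226/1023.
S_2 = c1*k/(S_1 - 1) = 1 + (-278909/38533)*k + (73510914/1545049)*k^2 + ...; c2 = -278909/38533.
S_3 = c2*k/(S_2 - 1) = 1 + (2278838334/346683887)*k + ...; c3 = 2278838334/346683887.

The regular C-fraction coefficients are [60/121, -226/1023, -278909/38533, 2278838334/346683887].


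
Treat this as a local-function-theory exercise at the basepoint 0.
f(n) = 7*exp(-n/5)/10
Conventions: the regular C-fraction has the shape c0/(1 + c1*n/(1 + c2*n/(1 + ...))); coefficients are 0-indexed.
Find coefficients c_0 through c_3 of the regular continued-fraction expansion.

The regular C-fraction coefficients are [7/10, 1/5, -1/10, 1/30].

Taylor coefficients (expand at 0): a_0 = 7/10, a_1 = -7/50, a_2 = 7/500, a_3 = -7/7500.
c0 = a_0 = 7/10. Peel one level at a time: if S = 1 + c*n/S' with S'(0) = 1, then c is the n-coefficient of S and S' = c*n/(S - 1).
S_1 = c0/f = 1 + (1/5)*n + (1/50)*n^2 + ...; c1 = 1/5.
S_2 = c1*n/(S_1 - 1) = 1 + (-1/10)*n + (1/300)*n^2 + ...; c2 = -1/10.
S_3 = c2*n/(S_2 - 1) = 1 + (1/30)*n + ...; c3 = 1/30.


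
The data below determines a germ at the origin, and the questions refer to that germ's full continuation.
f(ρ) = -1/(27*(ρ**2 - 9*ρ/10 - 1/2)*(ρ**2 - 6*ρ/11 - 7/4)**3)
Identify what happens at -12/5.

The point is a regular point.

Denominator factors: ρ**2 - 6*ρ/11 - 7/4 = 5851/1100 at ρ = -12/5; ρ**2 - 9*ρ/10 - 1/2 = 371/50 at ρ = -12/5 — none vanishes.
So the germ continues analytically to -12/5.


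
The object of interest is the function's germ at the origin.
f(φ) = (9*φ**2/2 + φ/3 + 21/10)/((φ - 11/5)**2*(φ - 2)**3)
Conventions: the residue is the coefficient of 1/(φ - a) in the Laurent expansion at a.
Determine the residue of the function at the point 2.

The residue is 130900/3.

At the order-3 pole 2 set g(φ) = (φ - (2))^3*f(φ) = (9*φ**2/2 + φ/3 + 21/10)/(φ - 11/5)**2.
Order-3 pole: residue = g''(a)/2; g''(2) = 261800/3, so the residue is 130900/3.


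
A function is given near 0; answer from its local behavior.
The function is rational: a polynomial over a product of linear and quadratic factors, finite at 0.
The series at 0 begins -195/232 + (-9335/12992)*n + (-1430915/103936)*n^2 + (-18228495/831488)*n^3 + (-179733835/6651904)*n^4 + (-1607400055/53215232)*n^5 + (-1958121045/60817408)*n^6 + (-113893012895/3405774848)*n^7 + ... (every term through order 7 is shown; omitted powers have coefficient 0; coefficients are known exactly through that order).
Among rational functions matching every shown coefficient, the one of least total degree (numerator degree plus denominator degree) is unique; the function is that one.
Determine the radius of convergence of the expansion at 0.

The radius of convergence is 1.

No rational of total degree below 4 reproduces all 8 coefficients; solving the [2/2] Pade equations on them gives f(n) = (-21*n**2 + 29*n/28 - 39/29)/((n - 8/5)*(n - 1)), whose expansion matches every shown term.
Denominator factor (n - 1): pole of order 1 at 1, modulus 1.
Denominator factor (n - 8/5): pole of order 1 at 8/5, modulus 8/5.
The radius of convergence is the smallest modulus among the singular points: 1.


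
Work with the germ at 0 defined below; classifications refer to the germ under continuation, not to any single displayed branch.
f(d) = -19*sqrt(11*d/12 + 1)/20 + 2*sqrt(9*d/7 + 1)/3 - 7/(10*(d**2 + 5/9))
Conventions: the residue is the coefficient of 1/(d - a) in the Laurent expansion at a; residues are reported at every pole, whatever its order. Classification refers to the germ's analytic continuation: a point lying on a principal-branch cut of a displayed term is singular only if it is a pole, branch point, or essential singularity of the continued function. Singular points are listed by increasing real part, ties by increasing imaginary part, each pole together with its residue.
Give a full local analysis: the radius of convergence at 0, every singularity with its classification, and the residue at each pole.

Denominator factor (d**2 + 5/9): discriminant -20/9, complex-conjugate roots ((1/3)*sqrt(5))*i and -((1/3)*sqrt(5))*i; poles of order 1, moduli (1/3)*sqrt(5) and (1/3)*sqrt(5).
Branch term (-19/20)*sqrt(1 - d/(-12/11)): its argument vanishes at d = -12/11, a square-root branch point, modulus 12/11.
Branch term (2/3)*sqrt(1 - d/(-7/9)): its argument vanishes at d = -7/9, a square-root branch point, modulus 7/9.
The radius of convergence is the smallest modulus among the singular points: (1/3)*sqrt(5).
The branch terms are analytic at -((1/3)*sqrt(5))*i and contribute nothing to the residue; only the rational part matters.
The factor d**2 + 5/9 splits as (d - a)(d - a') with a = -((1/3)*sqrt(5))*i, a' = ((1/3)*sqrt(5))*i. At the order-1 pole a set g(d) = (d - a)*(rational part) = [-7/10] / (d - a').
Simple pole: residue = g(a) at a = -((1/3)*sqrt(5))*i, which is -((21/100)*sqrt(5))*i.
The branch terms are analytic at ((1/3)*sqrt(5))*i and contribute nothing to the residue; only the rational part matters.
The factor d**2 + 5/9 splits as (d - a)(d - a') with a = ((1/3)*sqrt(5))*i, a' = -((1/3)*sqrt(5))*i. At the order-1 pole a set g(d) = (d - a)*(rational part) = [-7/10] / (d - a').
Simple pole: residue = g(a) at a = ((1/3)*sqrt(5))*i, which is ((21/100)*sqrt(5))*i.
List the singular points by increasing real part (a conjugate pair: the negative imaginary part first).

Radius of convergence at 0: (1/3)*sqrt(5).
At -12/11: an algebraic (square-root) branch point.
At -7/9: an algebraic (square-root) branch point.
At -((1/3)*sqrt(5))*i: a pole of order 1; residue -((21/100)*sqrt(5))*i.
At ((1/3)*sqrt(5))*i: a pole of order 1; residue ((21/100)*sqrt(5))*i.


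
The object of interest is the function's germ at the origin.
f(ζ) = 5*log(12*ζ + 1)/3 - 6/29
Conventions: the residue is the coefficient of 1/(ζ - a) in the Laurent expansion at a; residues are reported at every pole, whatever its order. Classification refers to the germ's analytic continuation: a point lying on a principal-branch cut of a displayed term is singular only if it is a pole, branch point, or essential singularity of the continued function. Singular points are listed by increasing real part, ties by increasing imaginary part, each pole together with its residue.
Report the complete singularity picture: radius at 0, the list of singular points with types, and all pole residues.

Branch term (5/3)*log(1 - ζ/(-1/12)): its argument vanishes at ζ = -1/12, a logarithmic branch point, modulus 1/12.
The radius of convergence is the smallest modulus among the singular points: 1/12.

Radius of convergence at 0: 1/12.
At -1/12: a logarithmic branch point.


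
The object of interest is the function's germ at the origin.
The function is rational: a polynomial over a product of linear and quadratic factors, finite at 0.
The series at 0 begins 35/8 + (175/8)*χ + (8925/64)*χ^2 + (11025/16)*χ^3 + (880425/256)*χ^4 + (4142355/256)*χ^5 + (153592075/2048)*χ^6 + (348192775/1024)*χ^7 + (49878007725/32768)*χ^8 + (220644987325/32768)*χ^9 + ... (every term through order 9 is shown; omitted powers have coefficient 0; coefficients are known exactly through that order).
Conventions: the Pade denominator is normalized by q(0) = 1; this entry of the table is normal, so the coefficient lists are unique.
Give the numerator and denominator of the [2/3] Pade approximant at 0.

Taylor coefficients needed (read off): a_0 = 35/8, a_1 = 175/8, a_2 = 8925/64, a_3 = 11025/16, a_4 = 880425/256, a_5 = 4142355/256.
Write the denominator as Q(χ) = 1 + q1*χ + q2*χ^2 + q3*χ^3. Requiring Q*f - P = O(χ^6) with deg P <= 2 kills the coefficients of χ^3..χ^5 in Q*f:
  χ^3: a_3 + q1*a_2 + q2*a_1 + q3*a_0 = 0, i.e. 11025/16 + (8925/64)*q1 + (175/8)*q2 + (35/8)*q3 = 0.
  χ^4: a_4 + q1*a_3 + q2*a_2 + q3*a_1 = 0, i.e. 880425/256 + (11025/16)*q1 + (8925/64)*q2 + (175/8)*q3 = 0.
  χ^5: a_5 + q1*a_4 + q2*a_3 + q3*a_2 = 0, i.e. 4142355/256 + (880425/256)*q1 + (11025/16)*q2 + (8925/64)*q3 = 0.
Solving this linear system: q1 = -44324/7725, q2 = -14011/10300, q3 = 13263/412.
The numerator is Q*f truncated at degree 2: P0 = a_0 = 35/8; P1 = a_1 + q1*a_0 = -39893/12360; P2 = a_2 + q1*a_1 + q2*a_0 = 789943/98880.

The Pade approximant has numerator coefficients [35/8, -39893/12360, 789943/98880]; denominator coefficients [1, -44324/7725, -14011/10300, 13263/412].


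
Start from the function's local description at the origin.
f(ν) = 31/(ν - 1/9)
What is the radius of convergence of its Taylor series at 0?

Denominator factor (ν - 1/9): pole of order 1 at 1/9, modulus 1/9.
The radius of convergence is the smallest modulus among the singular points: 1/9.

The radius of convergence is 1/9.


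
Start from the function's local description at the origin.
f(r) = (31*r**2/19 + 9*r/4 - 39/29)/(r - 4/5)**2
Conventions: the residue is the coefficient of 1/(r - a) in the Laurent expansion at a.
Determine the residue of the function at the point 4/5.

At the order-2 pole 4/5 set g(r) = (r - (4/5))^2*f(r) = 31*r**2/19 + 9*r/4 - 39/29.
Order-2 pole: residue = g'(a); g'(4/5) = 1847/380, so the residue is 1847/380.

The residue is 1847/380.


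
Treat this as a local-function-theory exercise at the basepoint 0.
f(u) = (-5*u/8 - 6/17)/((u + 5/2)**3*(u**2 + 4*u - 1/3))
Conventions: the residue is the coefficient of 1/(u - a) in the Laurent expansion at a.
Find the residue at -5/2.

At the order-3 pole -5/2 set g(u) = (u - (-5/2))^3*f(u) = (-5*u/8 - 6/17)/(u**2 + 4*u - 1/3).
Order-3 pole: residue = g''(a)/2; g''(-5/2) = -73026/285719, so the residue is -36513/285719.

The residue is -36513/285719.


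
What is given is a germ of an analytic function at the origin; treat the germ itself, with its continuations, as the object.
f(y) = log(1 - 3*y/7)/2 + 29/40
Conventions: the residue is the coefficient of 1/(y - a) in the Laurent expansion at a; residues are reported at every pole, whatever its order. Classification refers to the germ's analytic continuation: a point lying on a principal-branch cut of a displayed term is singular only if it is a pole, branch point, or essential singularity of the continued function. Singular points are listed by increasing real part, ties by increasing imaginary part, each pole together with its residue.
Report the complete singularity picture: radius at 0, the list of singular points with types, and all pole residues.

Radius of convergence at 0: 7/3.
At 7/3: a logarithmic branch point.

Branch term (1/2)*log(1 - y/(7/3)): its argument vanishes at y = 7/3, a logarithmic branch point, modulus 7/3.
The radius of convergence is the smallest modulus among the singular points: 7/3.
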